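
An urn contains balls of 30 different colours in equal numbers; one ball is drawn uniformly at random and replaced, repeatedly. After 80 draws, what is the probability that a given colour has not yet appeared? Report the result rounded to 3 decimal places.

On each draw the fixed colour fails to appear with probability 29/30.
P(still missing after 80) = (29/30)^80 = 0.0664.

0.066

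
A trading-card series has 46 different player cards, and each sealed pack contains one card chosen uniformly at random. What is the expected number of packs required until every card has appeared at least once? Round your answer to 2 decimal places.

Split into phases: going from k distinct to k+1 distinct takes on average 46/(46-k) packs.
E[T] = 46/46 + 46/45 + 46/44 + ... + 46/2 + 46/1 = 46·H_{46}.
H_{46} = 4.417, so E[T] = 203.168.

203.17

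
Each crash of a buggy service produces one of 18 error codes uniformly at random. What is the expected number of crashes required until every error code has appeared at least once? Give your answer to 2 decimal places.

Split into phases: going from k distinct to k+1 distinct takes on average 18/(18-k) crashes.
E[T] = 18/18 + 18/17 + 18/16 + ... + 18/2 + 18/1 = 18·H_{18}.
H_{18} = 3.495, so E[T] = 62.912.

62.91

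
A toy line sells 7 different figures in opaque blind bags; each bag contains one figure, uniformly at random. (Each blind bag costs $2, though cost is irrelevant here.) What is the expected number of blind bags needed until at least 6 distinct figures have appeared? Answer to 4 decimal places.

With k distinct figures already seen, the next new one arrives after an expected 7/(7-k) blind bags.
Sum over k = 0,...,5: E = 7/7 + 7/6 + 7/5 + 7/4 + 7/3 + 7/2 = 11.15000.

11.1500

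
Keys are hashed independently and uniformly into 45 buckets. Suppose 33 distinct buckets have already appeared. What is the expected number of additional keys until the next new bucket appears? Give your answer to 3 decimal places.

Each key yields a new bucket with probability (45-33)/45 = 12/45, so the wait is geometric with mean 45/12.
E = 45/12 = 3.7500.

3.750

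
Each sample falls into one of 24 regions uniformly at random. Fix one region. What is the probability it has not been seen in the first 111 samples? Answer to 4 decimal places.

0.0089

Each sample misses the fixed region with probability (24-1)/24 = 23/24, independently.
P(still missing after 111) = (23/24)^111 = 0.00888.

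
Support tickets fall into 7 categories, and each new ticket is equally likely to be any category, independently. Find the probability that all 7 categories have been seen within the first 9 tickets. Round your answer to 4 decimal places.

0.0577

By inclusion–exclusion over which categories are missing,
P(all seen) = Σ_{j=0}^{7} (-1)^j C(7,j)((7-j)/7)^9
= 1.00000 - 1.74814 + 1.01641 - 0.22737 + 0.01707 - 0.00027 + 0.00000 - 0.00000
= 0.05770.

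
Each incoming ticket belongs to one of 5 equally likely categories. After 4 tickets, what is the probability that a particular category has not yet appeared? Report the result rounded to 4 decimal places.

On each ticket the fixed category fails to appear with probability 4/5.
P(still missing after 4) = (4/5)^4 = 0.40960.

0.4096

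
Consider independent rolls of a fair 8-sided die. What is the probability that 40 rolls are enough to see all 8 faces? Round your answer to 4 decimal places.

0.9620

Let A_i be the event that face i is missing after 40 rolls. By inclusion–exclusion on the A_i,
P(all seen) = Σ_{j=0}^{8} (-1)^j C(8,j)((8-j)/8)^40
= 1.00000 - 0.03832 + 0.00028 - 0.00000 + 0.00000 - 0.00000 + 0.00000 - 0.00000 + 0.00000
= 0.96196.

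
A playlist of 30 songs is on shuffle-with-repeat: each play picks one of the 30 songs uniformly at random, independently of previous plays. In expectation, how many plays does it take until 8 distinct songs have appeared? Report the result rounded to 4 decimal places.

With k distinct songs already seen, the next new one arrives after an expected 30/(30-k) plays.
Sum over k = 0,...,7: E = 30/30 + 30/29 + 30/28 + ... + 30/24 + 30/23 = 9.12522.

9.1252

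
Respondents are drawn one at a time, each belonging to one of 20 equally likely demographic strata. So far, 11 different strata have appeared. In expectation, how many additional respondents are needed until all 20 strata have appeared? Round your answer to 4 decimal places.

56.5794

From k distinct to k+1 distinct takes on average 20/(20-k) respondents.
Sum over k = 11,...,19: E = 20/9 + 20/8 + 20/7 + ... + 20/2 + 20/1 = 56.57937.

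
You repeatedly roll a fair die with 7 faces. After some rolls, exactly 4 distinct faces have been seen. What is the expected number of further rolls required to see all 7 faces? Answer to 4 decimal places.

12.8333

With k distinct faces already seen, the next new one takes an expected 7/(7-k) rolls.
Sum over k = 4,...,6: E = 7/3 + 7/2 + 7/1 = 12.83333.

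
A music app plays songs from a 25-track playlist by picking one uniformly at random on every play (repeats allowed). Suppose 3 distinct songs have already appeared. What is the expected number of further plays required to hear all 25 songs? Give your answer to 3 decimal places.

From k distinct to k+1 distinct takes on average 25/(25-k) plays.
Sum over k = 3,...,24: E = 25/22 + 25/21 + 25/20 + ... + 25/2 + 25/1 = 92.2703.

92.270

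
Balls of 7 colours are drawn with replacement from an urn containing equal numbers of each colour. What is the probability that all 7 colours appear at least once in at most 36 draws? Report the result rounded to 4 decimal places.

0.9729

Let A_i be the event that colour i is missing after 36 draws. By inclusion–exclusion on the A_i,
P(all seen) = Σ_{j=0}^{7} (-1)^j C(7,j)((7-j)/7)^36
= 1.00000 - 0.02723 + 0.00012 - 0.00000 + 0.00000 - 0.00000 + 0.00000 - 0.00000
= 0.97289.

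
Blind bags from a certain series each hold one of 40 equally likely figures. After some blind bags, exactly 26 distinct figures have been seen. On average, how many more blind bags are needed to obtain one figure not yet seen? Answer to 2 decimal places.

Each blind bag yields a new figure with probability (40-26)/40 = 14/40, so the wait is geometric with mean 40/14.
E = 40/14 = 2.857.

2.86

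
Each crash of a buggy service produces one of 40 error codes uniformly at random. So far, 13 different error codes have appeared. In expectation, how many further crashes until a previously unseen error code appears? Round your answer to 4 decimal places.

Each crash yields a new error code with probability (40-13)/40 = 27/40, so the wait is geometric with mean 40/27.
E = 40/27 = 1.48148.

1.4815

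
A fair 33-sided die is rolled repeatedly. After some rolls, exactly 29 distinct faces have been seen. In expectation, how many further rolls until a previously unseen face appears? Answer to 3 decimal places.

The number of rolls until the next new face is geometric with success probability 4/33, so its mean is 33/4.
E = 33/4 = 8.2500.

8.250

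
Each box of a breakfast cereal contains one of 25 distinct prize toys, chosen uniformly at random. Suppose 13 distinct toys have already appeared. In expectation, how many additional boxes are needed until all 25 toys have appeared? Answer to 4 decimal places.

77.5803

The wait to go from k to k+1 distinct toys is geometric with mean 25/(25-k).
Sum over k = 13,...,24: E = 25/12 + 25/11 + 25/10 + ... + 25/2 + 25/1 = 77.58027.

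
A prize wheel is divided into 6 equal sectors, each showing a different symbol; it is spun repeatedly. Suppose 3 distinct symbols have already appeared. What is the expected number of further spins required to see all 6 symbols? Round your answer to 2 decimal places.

11.00

With k distinct symbols already seen, the next new one takes an expected 6/(6-k) spins.
Sum over k = 3,...,5: E = 6/3 + 6/2 + 6/1 = 11.000.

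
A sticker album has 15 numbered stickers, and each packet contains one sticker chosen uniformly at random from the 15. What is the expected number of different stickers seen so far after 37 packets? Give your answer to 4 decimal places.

For each sticker, P(seen in 37 packets) = 1 - (14/15)^37 = 0.92213.
By linearity of expectation, E[distinct seen] = 15·(1 - (14/15)^37) = 13.83198.

13.8320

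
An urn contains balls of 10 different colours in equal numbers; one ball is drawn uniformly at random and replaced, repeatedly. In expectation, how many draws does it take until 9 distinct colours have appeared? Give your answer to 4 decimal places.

With k distinct colours already seen, the next new one arrives after an expected 10/(10-k) draws.
Sum over k = 0,...,8: E = 10/10 + 10/9 + 10/8 + ... + 10/3 + 10/2 = 19.28968.

19.2897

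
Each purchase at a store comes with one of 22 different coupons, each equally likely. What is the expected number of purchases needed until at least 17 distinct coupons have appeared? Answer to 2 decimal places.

With k distinct coupons already seen, the next new one arrives after an expected 22/(22-k) purchases.
Sum over k = 0,...,16: E = 22/22 + 22/21 + 22/20 + ... + 22/7 + 22/6 = 30.965.

30.96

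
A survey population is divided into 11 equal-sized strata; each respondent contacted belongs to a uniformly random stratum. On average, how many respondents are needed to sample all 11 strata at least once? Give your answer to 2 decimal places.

Split into phases: going from k distinct to k+1 distinct takes on average 11/(11-k) respondents.
E[T] = 11/11 + 11/10 + 11/9 + ... + 11/2 + 11/1 = 11·H_{11}.
H_{11} = 3.020, so E[T] = 33.219.

33.22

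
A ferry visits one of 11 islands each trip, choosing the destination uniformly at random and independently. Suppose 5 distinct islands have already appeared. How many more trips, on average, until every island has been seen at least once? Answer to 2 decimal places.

With k distinct islands already seen, the next new one takes an expected 11/(11-k) trips.
Sum over k = 5,...,10: E = 11/6 + 11/5 + 11/4 + 11/3 + 11/2 + 11/1 = 26.950.

26.95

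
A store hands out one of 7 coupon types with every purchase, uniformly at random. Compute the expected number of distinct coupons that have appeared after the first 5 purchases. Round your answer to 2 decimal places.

For each coupon, P(seen in 5 purchases) = 1 - (6/7)^5 = 0.537.
By linearity of expectation, E[distinct seen] = 7·(1 - (6/7)^5) = 3.761.

3.76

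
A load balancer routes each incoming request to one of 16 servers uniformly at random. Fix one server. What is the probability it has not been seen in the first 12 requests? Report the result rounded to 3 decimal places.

Each request misses the fixed server with probability (16-1)/16 = 15/16, independently.
P(still missing after 12) = (15/16)^12 = 0.4610.

0.461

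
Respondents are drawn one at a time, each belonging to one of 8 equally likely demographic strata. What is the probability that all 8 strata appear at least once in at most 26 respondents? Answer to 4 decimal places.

0.7670

Let A_i be the event that stratum i is missing after 26 respondents. By inclusion–exclusion on the A_i,
P(all seen) = Σ_{j=0}^{8} (-1)^j C(8,j)((8-j)/8)^26
= 1.00000 - 0.24848 + 0.01580 - 0.00028 + 0.00000 - 0.00000 + 0.00000 - 0.00000 + 0.00000
= 0.76704.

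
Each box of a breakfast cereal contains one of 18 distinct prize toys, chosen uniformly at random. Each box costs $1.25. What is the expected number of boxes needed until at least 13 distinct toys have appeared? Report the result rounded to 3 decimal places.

21.812

Going from k to k+1 distinct takes a geometric number of boxes with mean 18/(18-k).
Sum over k = 0,...,12: E = 18/18 + 18/17 + 18/16 + ... + 18/7 + 18/6 = 21.8119.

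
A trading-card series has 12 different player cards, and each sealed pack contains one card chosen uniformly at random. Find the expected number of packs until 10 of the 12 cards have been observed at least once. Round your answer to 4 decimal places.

With k distinct cards already seen, the next new one arrives after an expected 12/(12-k) packs.
Sum over k = 0,...,9: E = 12/12 + 12/11 + 12/10 + ... + 12/4 + 12/3 = 19.23853.

19.2385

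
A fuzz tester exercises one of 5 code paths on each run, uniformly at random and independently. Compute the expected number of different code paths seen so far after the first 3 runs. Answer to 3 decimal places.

For each code path, P(seen in 3 runs) = 1 - (4/5)^3 = 0.4880.
By linearity of expectation, E[distinct seen] = 5·(1 - (4/5)^3) = 2.4400.

2.440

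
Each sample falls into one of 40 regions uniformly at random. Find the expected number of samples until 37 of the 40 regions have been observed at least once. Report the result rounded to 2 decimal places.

Going from k to k+1 distinct takes a geometric number of samples with mean 40/(40-k).
Sum over k = 0,...,36: E = 40/40 + 40/39 + 40/38 + ... + 40/5 + 40/4 = 97.808.

97.81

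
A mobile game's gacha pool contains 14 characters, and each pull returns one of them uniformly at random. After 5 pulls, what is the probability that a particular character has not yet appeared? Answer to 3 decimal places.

On each pull the fixed character fails to appear with probability 13/14.
P(still missing after 5) = (13/14)^5 = 0.6904.

0.690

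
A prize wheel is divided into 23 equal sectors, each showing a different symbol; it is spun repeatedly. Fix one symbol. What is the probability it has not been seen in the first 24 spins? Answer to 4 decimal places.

On each spin the fixed symbol fails to appear with probability 22/23.
P(still missing after 24) = (22/23)^24 = 0.34409.

0.3441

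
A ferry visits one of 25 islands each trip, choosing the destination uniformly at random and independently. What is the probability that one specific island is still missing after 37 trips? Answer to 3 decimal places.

0.221

On each trip the fixed island fails to appear with probability 24/25.
P(still missing after 37) = (24/25)^37 = 0.2208.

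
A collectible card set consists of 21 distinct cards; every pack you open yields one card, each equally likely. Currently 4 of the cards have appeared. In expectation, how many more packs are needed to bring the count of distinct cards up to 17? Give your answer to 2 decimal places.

With k distinct cards already seen, the next new one takes an expected 21/(21-k) packs.
Sum over k = 4,...,16: E = 21/17 + 21/16 + 21/15 + ... + 21/6 + 21/5 = 28.481.

28.48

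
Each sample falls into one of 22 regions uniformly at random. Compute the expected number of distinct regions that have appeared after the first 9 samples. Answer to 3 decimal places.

7.526

For each region, P(seen in 9 samples) = 1 - (21/22)^9 = 0.3421.
By linearity of expectation, E[distinct seen] = 22·(1 - (21/22)^9) = 7.5259.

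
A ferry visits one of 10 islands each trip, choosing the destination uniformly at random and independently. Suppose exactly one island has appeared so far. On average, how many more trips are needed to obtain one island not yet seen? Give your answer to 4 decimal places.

The number of trips until the next new island is geometric with success probability 9/10, so its mean is 10/9.
E = 10/9 = 1.11111.

1.1111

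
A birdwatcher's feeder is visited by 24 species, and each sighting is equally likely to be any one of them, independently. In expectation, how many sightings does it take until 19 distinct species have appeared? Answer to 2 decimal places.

Going from k to k+1 distinct takes a geometric number of sightings with mean 24/(24-k).
Sum over k = 0,...,18: E = 24/24 + 24/23 + 24/22 + ... + 24/7 + 24/6 = 35.823.

35.82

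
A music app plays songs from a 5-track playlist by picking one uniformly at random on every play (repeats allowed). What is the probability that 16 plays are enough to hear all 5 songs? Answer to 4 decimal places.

0.8621

By inclusion–exclusion over which songs are missing,
P(all seen) = Σ_{j=0}^{5} (-1)^j C(5,j)((5-j)/5)^16
= 1.00000 - 0.14074 + 0.00282 - 0.00000 + 0.00000 - 0.00000
= 0.86208.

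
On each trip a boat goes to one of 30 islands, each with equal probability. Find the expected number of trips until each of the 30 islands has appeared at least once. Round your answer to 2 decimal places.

After k distinct islands have appeared, the next trip gives a new one with probability (30-k)/30, so the expected wait for the (k+1)-th is 30/(30-k).
E[T] = 30/30 + 30/29 + 30/28 + ... + 30/2 + 30/1 = 30·H_{30}.
H_{30} = 3.995, so E[T] = 119.850.

119.85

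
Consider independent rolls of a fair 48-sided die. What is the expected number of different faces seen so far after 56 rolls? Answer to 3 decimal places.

33.236

For each face, P(seen in 56 rolls) = 1 - (47/48)^56 = 0.6924.
By linearity of expectation, E[distinct seen] = 48·(1 - (47/48)^56) = 33.2357.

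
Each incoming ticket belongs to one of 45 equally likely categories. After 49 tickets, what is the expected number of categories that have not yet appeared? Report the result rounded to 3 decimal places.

14.962

For each category, P(unseen after 49) = (44/45)^49 = 0.3325.
By linearity of expectation, E[unseen] = 45·(44/45)^49 = 14.9617.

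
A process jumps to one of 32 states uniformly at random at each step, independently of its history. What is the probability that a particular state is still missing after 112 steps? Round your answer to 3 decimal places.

On each step the fixed state fails to appear with probability 31/32.
P(still missing after 112) = (31/32)^112 = 0.0286.

0.029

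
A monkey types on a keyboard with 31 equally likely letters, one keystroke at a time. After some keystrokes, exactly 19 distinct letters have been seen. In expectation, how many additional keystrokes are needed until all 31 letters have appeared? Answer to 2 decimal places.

96.20

The wait to go from k to k+1 distinct letters is geometric with mean 31/(31-k).
Sum over k = 19,...,30: E = 31/12 + 31/11 + 31/10 + ... + 31/2 + 31/1 = 96.200.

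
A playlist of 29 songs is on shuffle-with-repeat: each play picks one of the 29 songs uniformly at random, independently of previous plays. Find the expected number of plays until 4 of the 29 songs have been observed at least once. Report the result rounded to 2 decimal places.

With k distinct songs already seen, the next new one arrives after an expected 29/(29-k) plays.
Sum over k = 0,...,3: E = 29/29 + 29/28 + 29/27 + 29/26 = 4.225.

4.23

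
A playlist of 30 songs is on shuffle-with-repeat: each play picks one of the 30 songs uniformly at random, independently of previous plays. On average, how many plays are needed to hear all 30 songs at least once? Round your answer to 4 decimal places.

119.8496

Split into phases: going from k distinct to k+1 distinct takes on average 30/(30-k) plays.
E[T] = 30/30 + 30/29 + 30/28 + ... + 30/2 + 30/1 = 30·H_{30}.
H_{30} = 3.99499, so E[T] = 119.84961.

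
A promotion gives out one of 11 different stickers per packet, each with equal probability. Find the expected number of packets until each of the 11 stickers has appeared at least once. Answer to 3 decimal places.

After k distinct stickers have appeared, the next packet gives a new one with probability (11-k)/11, so the expected wait for the (k+1)-th is 11/(11-k).
E[T] = 11/11 + 11/10 + 11/9 + ... + 11/2 + 11/1 = 11·H_{11}.
H_{11} = 3.0199, so E[T] = 33.2187.

33.219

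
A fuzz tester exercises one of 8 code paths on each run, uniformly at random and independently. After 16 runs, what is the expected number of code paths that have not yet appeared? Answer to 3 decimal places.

For each code path, P(unseen after 16) = (7/8)^16 = 0.1181.
By linearity of expectation, E[unseen] = 8·(7/8)^16 = 0.9445.

0.945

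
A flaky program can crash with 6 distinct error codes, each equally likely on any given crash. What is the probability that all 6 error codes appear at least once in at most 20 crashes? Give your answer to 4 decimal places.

0.8480

By inclusion–exclusion over which error codes are missing,
P(all seen) = Σ_{j=0}^{6} (-1)^j C(6,j)((6-j)/6)^20
= 1.00000 - 0.15650 + 0.00451 - 0.00002 + 0.00000 - 0.00000 + 0.00000
= 0.84799.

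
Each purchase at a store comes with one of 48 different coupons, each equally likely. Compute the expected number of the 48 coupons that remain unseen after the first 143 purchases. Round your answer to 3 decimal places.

For each coupon, P(unseen after 143) = (47/48)^143 = 0.0493.
By linearity of expectation, E[unseen] = 48·(47/48)^143 = 2.3645.

2.364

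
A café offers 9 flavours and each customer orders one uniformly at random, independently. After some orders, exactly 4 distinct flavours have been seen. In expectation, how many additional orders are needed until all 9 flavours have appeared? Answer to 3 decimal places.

20.550

With k distinct flavours already seen, the next new one takes an expected 9/(9-k) orders.
Sum over k = 4,...,8: E = 9/5 + 9/4 + 9/3 + 9/2 + 9/1 = 20.5500.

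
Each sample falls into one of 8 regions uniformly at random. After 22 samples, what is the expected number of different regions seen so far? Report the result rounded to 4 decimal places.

For each region, P(seen in 22 samples) = 1 - (7/8)^22 = 0.94701.
By linearity of expectation, E[distinct seen] = 8·(1 - (7/8)^22) = 7.57610.

7.5761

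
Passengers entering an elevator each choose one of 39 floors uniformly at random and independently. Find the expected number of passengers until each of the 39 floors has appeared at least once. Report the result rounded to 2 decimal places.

165.89

After k distinct floors have appeared, the next passenger gives a new one with probability (39-k)/39, so the expected wait for the (k+1)-th is 39/(39-k).
E[T] = 39/39 + 39/38 + 39/37 + ... + 39/2 + 39/1 = 39·H_{39}.
H_{39} = 4.254, so E[T] = 165.888.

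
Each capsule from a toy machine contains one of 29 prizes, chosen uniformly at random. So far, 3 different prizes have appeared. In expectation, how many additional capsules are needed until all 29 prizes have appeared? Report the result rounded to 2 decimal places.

111.78

From k distinct to k+1 distinct takes on average 29/(29-k) capsules.
Sum over k = 3,...,28: E = 29/26 + 29/25 + 29/24 + ... + 29/2 + 29/1 = 111.778.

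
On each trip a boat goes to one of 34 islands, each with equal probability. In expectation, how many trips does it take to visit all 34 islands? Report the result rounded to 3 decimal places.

140.019

Split into phases: going from k distinct to k+1 distinct takes on average 34/(34-k) trips.
E[T] = 34/34 + 34/33 + 34/32 + ... + 34/2 + 34/1 = 34·H_{34}.
H_{34} = 4.1182, so E[T] = 140.0191.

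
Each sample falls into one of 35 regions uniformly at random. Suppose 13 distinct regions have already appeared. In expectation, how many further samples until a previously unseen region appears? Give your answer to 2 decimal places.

1.59

The number of samples until the next new region is geometric with success probability 22/35, so its mean is 35/22.
E = 35/22 = 1.591.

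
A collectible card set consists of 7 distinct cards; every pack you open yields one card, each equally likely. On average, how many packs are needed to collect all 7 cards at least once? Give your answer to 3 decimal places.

18.150

After k distinct cards have appeared, the next pack gives a new one with probability (7-k)/7, so the expected wait for the (k+1)-th is 7/(7-k).
E[T] = 7/7 + 7/6 + 7/5 + ... + 7/2 + 7/1 = 7·H_{7}.
H_{7} = 2.5929, so E[T] = 18.1500.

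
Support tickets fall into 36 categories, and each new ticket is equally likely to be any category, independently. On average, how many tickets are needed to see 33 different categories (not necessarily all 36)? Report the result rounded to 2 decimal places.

84.28

Going from k to k+1 distinct takes a geometric number of tickets with mean 36/(36-k).
Sum over k = 0,...,32: E = 36/36 + 36/35 + 36/34 + ... + 36/5 + 36/4 = 84.284.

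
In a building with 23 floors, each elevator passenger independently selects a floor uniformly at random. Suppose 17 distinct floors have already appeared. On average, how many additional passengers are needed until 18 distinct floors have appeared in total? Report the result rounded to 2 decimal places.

3.83

From k distinct to k+1 distinct takes on average 23/(23-k) passengers.
Only the k = 17 term is needed: E = 23/6 = 3.833.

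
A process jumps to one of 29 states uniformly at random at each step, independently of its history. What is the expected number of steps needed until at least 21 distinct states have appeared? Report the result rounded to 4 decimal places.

36.0701

With k distinct states already seen, the next new one arrives after an expected 29/(29-k) steps.
Sum over k = 0,...,20: E = 29/29 + 29/28 + 29/27 + ... + 29/10 + 29/9 = 36.07010.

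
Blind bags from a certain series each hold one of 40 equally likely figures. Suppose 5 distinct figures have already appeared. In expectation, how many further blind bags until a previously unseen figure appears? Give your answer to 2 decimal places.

The number of blind bags until the next new figure is geometric with success probability 35/40, so its mean is 40/35.
E = 40/35 = 1.143.

1.14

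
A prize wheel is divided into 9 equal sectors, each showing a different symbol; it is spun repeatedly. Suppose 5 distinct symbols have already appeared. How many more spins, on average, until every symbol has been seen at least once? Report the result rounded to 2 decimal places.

The wait to go from k to k+1 distinct symbols is geometric with mean 9/(9-k).
Sum over k = 5,...,8: E = 9/4 + 9/3 + 9/2 + 9/1 = 18.750.

18.75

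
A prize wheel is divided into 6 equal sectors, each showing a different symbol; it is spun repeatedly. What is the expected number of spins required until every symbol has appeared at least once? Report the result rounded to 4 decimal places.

14.7000

After k distinct symbols have appeared, the next spin gives a new one with probability (6-k)/6, so the expected wait for the (k+1)-th is 6/(6-k).
E[T] = 6/6 + 6/5 + 6/4 + 6/3 + 6/2 + 6/1 = 6·H_{6}.
H_{6} = 2.45000, so E[T] = 14.70000.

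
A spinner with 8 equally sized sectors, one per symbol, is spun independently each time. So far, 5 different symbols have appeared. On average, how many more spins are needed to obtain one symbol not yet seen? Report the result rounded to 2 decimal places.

The number of spins until the next new symbol is geometric with success probability 3/8, so its mean is 8/3.
E = 8/3 = 2.667.

2.67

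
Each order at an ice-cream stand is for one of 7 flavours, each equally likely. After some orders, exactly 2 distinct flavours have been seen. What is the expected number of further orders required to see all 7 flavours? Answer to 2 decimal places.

With k distinct flavours already seen, the next new one takes an expected 7/(7-k) orders.
Sum over k = 2,...,6: E = 7/5 + 7/4 + 7/3 + 7/2 + 7/1 = 15.983.

15.98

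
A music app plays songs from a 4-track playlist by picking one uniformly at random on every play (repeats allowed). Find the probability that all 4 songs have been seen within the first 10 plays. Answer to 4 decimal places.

By inclusion–exclusion over which songs are missing,
P(all seen) = Σ_{j=0}^{4} (-1)^j C(4,j)((4-j)/4)^10
= 1.00000 - 0.22525 + 0.00586 - 0.00000 + 0.00000
= 0.78060.

0.7806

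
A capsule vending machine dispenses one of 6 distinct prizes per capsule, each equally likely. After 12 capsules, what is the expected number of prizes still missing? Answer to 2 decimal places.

0.67

For each prize, P(unseen after 12) = (5/6)^12 = 0.112.
By linearity of expectation, E[unseen] = 6·(5/6)^12 = 0.673.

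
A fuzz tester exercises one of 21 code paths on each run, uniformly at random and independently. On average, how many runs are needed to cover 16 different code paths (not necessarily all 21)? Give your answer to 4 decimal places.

28.6025

Going from k to k+1 distinct takes a geometric number of runs with mean 21/(21-k).
Sum over k = 0,...,15: E = 21/21 + 21/20 + 21/19 + ... + 21/7 + 21/6 = 28.60253.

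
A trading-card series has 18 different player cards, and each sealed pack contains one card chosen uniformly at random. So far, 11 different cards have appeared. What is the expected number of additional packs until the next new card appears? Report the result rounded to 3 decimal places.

Each pack yields a new card with probability (18-11)/18 = 7/18, so the wait is geometric with mean 18/7.
E = 18/7 = 2.5714.

2.571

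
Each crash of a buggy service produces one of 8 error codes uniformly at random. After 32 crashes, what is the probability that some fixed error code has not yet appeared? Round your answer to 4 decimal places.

On each crash the fixed error code fails to appear with probability 7/8.
P(still missing after 32) = (7/8)^32 = 0.01394.

0.0139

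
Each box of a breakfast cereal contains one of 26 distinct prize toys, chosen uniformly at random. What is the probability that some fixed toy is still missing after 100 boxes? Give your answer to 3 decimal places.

Each box misses the fixed toy with probability (26-1)/26 = 25/26, independently.
P(still missing after 100) = (25/26)^100 = 0.0198.

0.020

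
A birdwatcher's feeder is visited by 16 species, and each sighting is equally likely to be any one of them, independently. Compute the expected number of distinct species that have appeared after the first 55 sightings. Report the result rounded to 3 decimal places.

15.540

For each species, P(seen in 55 sightings) = 1 - (15/16)^55 = 0.9713.
By linearity of expectation, E[distinct seen] = 16·(1 - (15/16)^55) = 15.5402.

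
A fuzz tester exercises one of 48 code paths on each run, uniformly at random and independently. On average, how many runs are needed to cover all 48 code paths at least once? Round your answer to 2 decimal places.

214.02

The wait to go from k to k+1 distinct code paths is geometric with mean 48/(48-k).
E[T] = 48/48 + 48/47 + 48/46 + ... + 48/2 + 48/1 = 48·H_{48}.
H_{48} = 4.459, so E[T] = 214.022.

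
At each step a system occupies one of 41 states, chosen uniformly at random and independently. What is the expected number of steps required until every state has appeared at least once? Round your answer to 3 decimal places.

After k distinct states have appeared, the next step gives a new one with probability (41-k)/41, so the expected wait for the (k+1)-th is 41/(41-k).
E[T] = 41/41 + 41/40 + 41/39 + ... + 41/2 + 41/1 = 41·H_{41}.
H_{41} = 4.3029, so E[T] = 176.4203.

176.420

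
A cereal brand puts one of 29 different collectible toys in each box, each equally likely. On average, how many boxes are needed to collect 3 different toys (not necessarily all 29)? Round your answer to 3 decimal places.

3.110

With k distinct toys already seen, the next new one arrives after an expected 29/(29-k) boxes.
Sum over k = 0,...,2: E = 29/29 + 29/28 + 29/27 = 3.1098.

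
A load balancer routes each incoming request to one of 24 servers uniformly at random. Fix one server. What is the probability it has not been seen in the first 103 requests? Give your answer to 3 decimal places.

0.012

Each request misses the fixed server with probability (24-1)/24 = 23/24, independently.
P(still missing after 103) = (23/24)^103 = 0.0125.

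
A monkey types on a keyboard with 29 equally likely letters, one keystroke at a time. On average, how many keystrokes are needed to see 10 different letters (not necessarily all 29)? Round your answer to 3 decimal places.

With k distinct letters already seen, the next new one arrives after an expected 29/(29-k) keystrokes.
Sum over k = 0,...,9: E = 29/29 + 29/28 + 29/27 + ... + 29/21 + 29/20 = 12.0035.

12.004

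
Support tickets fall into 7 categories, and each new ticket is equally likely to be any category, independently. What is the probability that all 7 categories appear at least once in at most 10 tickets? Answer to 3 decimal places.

Let A_i be the event that category i is missing after 10 tickets. By inclusion–exclusion on the A_i,
P(all seen) = Σ_{j=0}^{7} (-1)^j C(7,j)((7-j)/7)^10
= 1.0000 - 1.4984 + 0.7260 - 0.1299 + 0.0073 - 0.0001 + 0.0000 - 0.0000
= 0.1049.

0.105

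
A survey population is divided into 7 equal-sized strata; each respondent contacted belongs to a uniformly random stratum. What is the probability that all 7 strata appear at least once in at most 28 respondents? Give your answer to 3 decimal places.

By inclusion–exclusion over which strata are missing,
P(all seen) = Σ_{j=0}^{7} (-1)^j C(7,j)((7-j)/7)^28
= 1.0000 - 0.0935 + 0.0017 - 0.0000 + 0.0000 - 0.0000 + 0.0000 - 0.0000
= 0.9082.

0.908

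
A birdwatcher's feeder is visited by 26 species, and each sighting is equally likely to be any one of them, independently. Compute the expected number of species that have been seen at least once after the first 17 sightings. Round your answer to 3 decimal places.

For each species, P(seen in 17 sightings) = 1 - (25/26)^17 = 0.4866.
By linearity of expectation, E[distinct seen] = 26·(1 - (25/26)^17) = 12.6523.

12.652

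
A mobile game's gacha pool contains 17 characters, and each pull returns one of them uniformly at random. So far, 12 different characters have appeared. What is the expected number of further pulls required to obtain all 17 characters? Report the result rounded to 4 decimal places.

With k distinct characters already seen, the next new one takes an expected 17/(17-k) pulls.
Sum over k = 12,...,16: E = 17/5 + 17/4 + 17/3 + 17/2 + 17/1 = 38.81667.

38.8167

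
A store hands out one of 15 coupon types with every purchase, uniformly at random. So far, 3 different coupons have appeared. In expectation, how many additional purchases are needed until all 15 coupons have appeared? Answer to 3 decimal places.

With k distinct coupons already seen, the next new one takes an expected 15/(15-k) purchases.
Sum over k = 3,...,14: E = 15/12 + 15/11 + 15/10 + ... + 15/2 + 15/1 = 46.5482.

46.548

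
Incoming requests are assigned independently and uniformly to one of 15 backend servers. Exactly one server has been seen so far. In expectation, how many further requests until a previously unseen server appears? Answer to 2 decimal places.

1.07

Each request yields a new server with probability (15-1)/15 = 14/15, so the wait is geometric with mean 15/14.
E = 15/14 = 1.071.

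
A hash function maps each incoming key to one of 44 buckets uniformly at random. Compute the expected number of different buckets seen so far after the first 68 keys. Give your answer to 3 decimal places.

For each bucket, P(seen in 68 keys) = 1 - (43/44)^68 = 0.7906.
By linearity of expectation, E[distinct seen] = 44·(1 - (43/44)^68) = 34.7844.

34.784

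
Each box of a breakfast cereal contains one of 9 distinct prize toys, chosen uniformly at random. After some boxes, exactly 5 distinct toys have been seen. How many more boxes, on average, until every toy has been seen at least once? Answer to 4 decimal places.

From k distinct to k+1 distinct takes on average 9/(9-k) boxes.
Sum over k = 5,...,8: E = 9/4 + 9/3 + 9/2 + 9/1 = 18.75000.

18.7500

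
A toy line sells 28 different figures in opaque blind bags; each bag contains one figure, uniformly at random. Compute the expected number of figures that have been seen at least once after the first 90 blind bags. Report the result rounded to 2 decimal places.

26.94

For each figure, P(seen in 90 blind bags) = 1 - (27/28)^90 = 0.962.
By linearity of expectation, E[distinct seen] = 28·(1 - (27/28)^90) = 26.939.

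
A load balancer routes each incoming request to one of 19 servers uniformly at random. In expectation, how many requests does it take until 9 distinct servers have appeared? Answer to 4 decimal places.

11.7567

With k distinct servers already seen, the next new one arrives after an expected 19/(19-k) requests.
Sum over k = 0,...,8: E = 19/19 + 19/18 + 19/17 + ... + 19/12 + 19/11 = 11.75666.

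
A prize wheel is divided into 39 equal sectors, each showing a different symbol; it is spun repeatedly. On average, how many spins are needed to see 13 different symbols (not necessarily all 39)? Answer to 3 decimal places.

With k distinct symbols already seen, the next new one arrives after an expected 39/(39-k) spins.
Sum over k = 0,...,12: E = 39/39 + 39/38 + 39/37 + ... + 39/28 + 39/27 = 15.5658.

15.566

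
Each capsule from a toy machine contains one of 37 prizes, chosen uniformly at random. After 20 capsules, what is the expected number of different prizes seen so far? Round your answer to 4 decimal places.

For each prize, P(seen in 20 capsules) = 1 - (36/37)^20 = 0.42188.
By linearity of expectation, E[distinct seen] = 37·(1 - (36/37)^20) = 15.60968.

15.6097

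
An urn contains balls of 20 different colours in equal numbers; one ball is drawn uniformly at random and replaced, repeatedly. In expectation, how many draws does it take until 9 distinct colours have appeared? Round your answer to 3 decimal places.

11.557

With k distinct colours already seen, the next new one arrives after an expected 20/(20-k) draws.
Sum over k = 0,...,8: E = 20/20 + 20/19 + 20/18 + ... + 20/13 + 20/12 = 11.5572.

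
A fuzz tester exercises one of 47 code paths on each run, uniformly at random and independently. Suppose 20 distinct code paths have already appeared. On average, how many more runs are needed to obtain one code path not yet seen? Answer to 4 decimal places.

The number of runs until the next new code path is geometric with success probability 27/47, so its mean is 47/27.
E = 47/27 = 1.74074.

1.7407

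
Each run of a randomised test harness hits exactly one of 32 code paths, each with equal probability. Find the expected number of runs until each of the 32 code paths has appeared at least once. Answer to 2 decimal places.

Split into phases: going from k distinct to k+1 distinct takes on average 32/(32-k) runs.
E[T] = 32/32 + 32/31 + 32/30 + ... + 32/2 + 32/1 = 32·H_{32}.
H_{32} = 4.058, so E[T] = 129.872.

129.87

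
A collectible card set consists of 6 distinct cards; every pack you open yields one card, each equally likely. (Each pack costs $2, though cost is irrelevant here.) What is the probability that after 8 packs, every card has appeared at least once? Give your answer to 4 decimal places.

By inclusion–exclusion over which cards are missing,
P(all seen) = Σ_{j=0}^{6} (-1)^j C(6,j)((6-j)/6)^8
= 1.00000 - 1.39541 + 0.58528 - 0.07813 + 0.00229 - 0.00000 + 0.00000
= 0.11403.

0.1140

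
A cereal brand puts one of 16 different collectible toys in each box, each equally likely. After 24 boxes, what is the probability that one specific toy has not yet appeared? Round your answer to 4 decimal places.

On each box the fixed toy fails to appear with probability 15/16.
P(still missing after 24) = (15/16)^24 = 0.21248.

0.2125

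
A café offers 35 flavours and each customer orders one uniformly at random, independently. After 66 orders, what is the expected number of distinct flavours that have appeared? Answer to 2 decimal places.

For each flavour, P(seen in 66 orders) = 1 - (34/35)^66 = 0.852.
By linearity of expectation, E[distinct seen] = 35·(1 - (34/35)^66) = 29.834.

29.83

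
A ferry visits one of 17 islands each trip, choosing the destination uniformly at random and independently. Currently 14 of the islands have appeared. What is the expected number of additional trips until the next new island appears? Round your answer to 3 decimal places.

5.667

The number of trips until the next new island is geometric with success probability 3/17, so its mean is 17/3.
E = 17/3 = 5.6667.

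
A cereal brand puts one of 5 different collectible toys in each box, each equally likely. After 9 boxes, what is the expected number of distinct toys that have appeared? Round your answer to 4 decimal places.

For each toy, P(seen in 9 boxes) = 1 - (4/5)^9 = 0.86578.
By linearity of expectation, E[distinct seen] = 5·(1 - (4/5)^9) = 4.32891.

4.3289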